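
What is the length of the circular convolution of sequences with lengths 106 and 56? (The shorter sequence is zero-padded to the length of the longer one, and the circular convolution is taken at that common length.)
Circular convolution (zero-padding the shorter input) has length max(m, n) = max(106, 56) = 106

106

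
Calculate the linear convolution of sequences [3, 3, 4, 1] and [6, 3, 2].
y[0] = 3×6 = 18; y[1] = 3×3 + 3×6 = 27; y[2] = 3×2 + 3×3 + 4×6 = 39; y[3] = 3×2 + 4×3 + 1×6 = 24; y[4] = 4×2 + 1×3 = 11; y[5] = 1×2 = 2

[18, 27, 39, 24, 11, 2]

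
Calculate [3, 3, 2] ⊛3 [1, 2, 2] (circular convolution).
Use y[k] = Σ_j a[j]·b[(k-j) mod 3]. y[0] = 3×1 + 3×2 + 2×2 = 13; y[1] = 3×2 + 3×1 + 2×2 = 13; y[2] = 3×2 + 3×2 + 2×1 = 14. Result: [13, 13, 14]

[13, 13, 14]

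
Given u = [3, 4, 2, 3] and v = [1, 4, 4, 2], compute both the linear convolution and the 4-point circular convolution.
Linear: y_lin[0] = 3×1 = 3; y_lin[1] = 3×4 + 4×1 = 16; y_lin[2] = 3×4 + 4×4 + 2×1 = 30; y_lin[3] = 3×2 + 4×4 + 2×4 + 3×1 = 33; y_lin[4] = 4×2 + 2×4 + 3×4 = 28; y_lin[5] = 2×2 + 3×4 = 16; y_lin[6] = 3×2 = 6 → [3, 16, 30, 33, 28, 16, 6]. Circular (length 4): y[0] = 3×1 + 4×2 + 2×4 + 3×4 = 31; y[1] = 3×4 + 4×1 + 2×2 + 3×4 = 32; y[2] = 3×4 + 4×4 + 2×1 + 3×2 = 36; y[3] = 3×2 + 4×4 + 2×4 + 3×1 = 33 → [31, 32, 36, 33]

Linear: [3, 16, 30, 33, 28, 16, 6], Circular: [31, 32, 36, 33]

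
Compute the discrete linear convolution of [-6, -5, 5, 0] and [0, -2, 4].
y[0] = -6×0 = 0; y[1] = -6×-2 + -5×0 = 12; y[2] = -6×4 + -5×-2 + 5×0 = -14; y[3] = -5×4 + 5×-2 + 0×0 = -30; y[4] = 5×4 + 0×-2 = 20; y[5] = 0×4 = 0

[0, 12, -14, -30, 20, 0]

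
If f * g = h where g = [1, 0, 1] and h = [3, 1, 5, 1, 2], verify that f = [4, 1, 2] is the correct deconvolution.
Forward-compute [4, 1, 2] * [1, 0, 1]: h[0] = 4×1 = 4; h[1] = 4×0 + 1×1 = 1; h[2] = 4×1 + 1×0 + 2×1 = 6; h[3] = 1×1 + 2×0 = 1; h[4] = 2×1 = 2 → [4, 1, 6, 1, 2]. Does not match given h = [3, 1, 5, 1, 2].

Not verified. [4, 1, 2] * [1, 0, 1] = [4, 1, 6, 1, 2], which differs from [3, 1, 5, 1, 2] at index 0.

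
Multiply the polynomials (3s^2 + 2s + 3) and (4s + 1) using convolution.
Ascending coefficients: a = [3, 2, 3], b = [1, 4]. c[0] = 3×1 = 3; c[1] = 3×4 + 2×1 = 14; c[2] = 2×4 + 3×1 = 11; c[3] = 3×4 = 12. Result coefficients: [3, 14, 11, 12] → 12s^3 + 11s^2 + 14s + 3

12s^3 + 11s^2 + 14s + 3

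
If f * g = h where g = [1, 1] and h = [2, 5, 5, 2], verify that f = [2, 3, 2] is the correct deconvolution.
Forward-compute [2, 3, 2] * [1, 1]: h[0] = 2×1 = 2; h[1] = 2×1 + 3×1 = 5; h[2] = 3×1 + 2×1 = 5; h[3] = 2×1 = 2 → [2, 5, 5, 2]. Matches given h = [2, 5, 5, 2], so verified.

Verified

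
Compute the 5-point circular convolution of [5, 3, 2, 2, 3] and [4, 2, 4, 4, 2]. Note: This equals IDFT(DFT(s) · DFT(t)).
Either evaluate y[k] = Σ_j s[j]·t[(k-j) mod 5] directly, or use IDFT(DFT(s) · DFT(t)). y[0] = 5×4 + 3×2 + 2×4 + 2×4 + 3×2 = 48; y[1] = 5×2 + 3×4 + 2×2 + 2×4 + 3×4 = 46; y[2] = 5×4 + 3×2 + 2×4 + 2×2 + 3×4 = 50; y[3] = 5×4 + 3×4 + 2×2 + 2×4 + 3×2 = 50; y[4] = 5×2 + 3×4 + 2×4 + 2×2 + 3×4 = 46. Result: [48, 46, 50, 50, 46]

[48, 46, 50, 50, 46]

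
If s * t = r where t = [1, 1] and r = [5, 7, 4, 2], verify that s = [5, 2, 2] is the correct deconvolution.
Forward-compute [5, 2, 2] * [1, 1]: r[0] = 5×1 = 5; r[1] = 5×1 + 2×1 = 7; r[2] = 2×1 + 2×1 = 4; r[3] = 2×1 = 2 → [5, 7, 4, 2]. Matches given r = [5, 7, 4, 2], so verified.

Verified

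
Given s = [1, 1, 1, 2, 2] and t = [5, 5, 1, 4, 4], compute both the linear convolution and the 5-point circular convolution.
Linear: y_lin[0] = 1×5 = 5; y_lin[1] = 1×5 + 1×5 = 10; y_lin[2] = 1×1 + 1×5 + 1×5 = 11; y_lin[3] = 1×4 + 1×1 + 1×5 + 2×5 = 20; y_lin[4] = 1×4 + 1×4 + 1×1 + 2×5 + 2×5 = 29; y_lin[5] = 1×4 + 1×4 + 2×1 + 2×5 = 20; y_lin[6] = 1×4 + 2×4 + 2×1 = 14; y_lin[7] = 2×4 + 2×4 = 16; y_lin[8] = 2×4 = 8 → [5, 10, 11, 20, 29, 20, 14, 16, 8]. Circular (length 5): y[0] = 1×5 + 1×4 + 1×4 + 2×1 + 2×5 = 25; y[1] = 1×5 + 1×5 + 1×4 + 2×4 + 2×1 = 24; y[2] = 1×1 + 1×5 + 1×5 + 2×4 + 2×4 = 27; y[3] = 1×4 + 1×1 + 1×5 + 2×5 + 2×4 = 28; y[4] = 1×4 + 1×4 + 1×1 + 2×5 + 2×5 = 29 → [25, 24, 27, 28, 29]

Linear: [5, 10, 11, 20, 29, 20, 14, 16, 8], Circular: [25, 24, 27, 28, 29]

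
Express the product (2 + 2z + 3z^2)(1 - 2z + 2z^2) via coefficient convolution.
Ascending coefficients: a = [2, 2, 3], b = [1, -2, 2]. c[0] = 2×1 = 2; c[1] = 2×-2 + 2×1 = -2; c[2] = 2×2 + 2×-2 + 3×1 = 3; c[3] = 2×2 + 3×-2 = -2; c[4] = 3×2 = 6. Result coefficients: [2, -2, 3, -2, 6] → 2 - 2z + 3z^2 - 2z^3 + 6z^4

2 - 2z + 3z^2 - 2z^3 + 6z^4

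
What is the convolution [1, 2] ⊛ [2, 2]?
y[0] = 1×2 = 2; y[1] = 1×2 + 2×2 = 6; y[2] = 2×2 = 4

[2, 6, 4]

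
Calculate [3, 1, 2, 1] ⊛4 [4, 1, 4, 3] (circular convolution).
Use y[k] = Σ_j s[j]·t[(k-j) mod 4]. y[0] = 3×4 + 1×3 + 2×4 + 1×1 = 24; y[1] = 3×1 + 1×4 + 2×3 + 1×4 = 17; y[2] = 3×4 + 1×1 + 2×4 + 1×3 = 24; y[3] = 3×3 + 1×4 + 2×1 + 1×4 = 19. Result: [24, 17, 24, 19]

[24, 17, 24, 19]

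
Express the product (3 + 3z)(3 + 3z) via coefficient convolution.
Ascending coefficients: a = [3, 3], b = [3, 3]. c[0] = 3×3 = 9; c[1] = 3×3 + 3×3 = 18; c[2] = 3×3 = 9. Result coefficients: [9, 18, 9] → 9 + 18z + 9z^2

9 + 18z + 9z^2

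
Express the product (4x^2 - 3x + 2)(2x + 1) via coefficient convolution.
Ascending coefficients: a = [2, -3, 4], b = [1, 2]. c[0] = 2×1 = 2; c[1] = 2×2 + -3×1 = 1; c[2] = -3×2 + 4×1 = -2; c[3] = 4×2 = 8. Result coefficients: [2, 1, -2, 8] → 8x^3 - 2x^2 + x + 2

8x^3 - 2x^2 + x + 2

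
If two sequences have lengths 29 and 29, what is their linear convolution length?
Linear/full convolution length: m + n - 1 = 29 + 29 - 1 = 57

57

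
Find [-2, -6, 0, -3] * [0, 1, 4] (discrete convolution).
y[0] = -2×0 = 0; y[1] = -2×1 + -6×0 = -2; y[2] = -2×4 + -6×1 + 0×0 = -14; y[3] = -6×4 + 0×1 + -3×0 = -24; y[4] = 0×4 + -3×1 = -3; y[5] = -3×4 = -12

[0, -2, -14, -24, -3, -12]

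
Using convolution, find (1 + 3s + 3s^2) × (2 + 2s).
Ascending coefficients: a = [1, 3, 3], b = [2, 2]. c[0] = 1×2 = 2; c[1] = 1×2 + 3×2 = 8; c[2] = 3×2 + 3×2 = 12; c[3] = 3×2 = 6. Result coefficients: [2, 8, 12, 6] → 2 + 8s + 12s^2 + 6s^3

2 + 8s + 12s^2 + 6s^3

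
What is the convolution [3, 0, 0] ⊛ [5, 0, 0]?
y[0] = 3×5 = 15; y[1] = 3×0 + 0×5 = 0; y[2] = 3×0 + 0×0 + 0×5 = 0; y[3] = 0×0 + 0×0 = 0; y[4] = 0×0 = 0

[15, 0, 0, 0, 0]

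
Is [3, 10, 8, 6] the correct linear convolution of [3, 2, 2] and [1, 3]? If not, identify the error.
Recompute linear convolution of [3, 2, 2] and [1, 3]: y[0] = 3×1 = 3; y[1] = 3×3 + 2×1 = 11; y[2] = 2×3 + 2×1 = 8; y[3] = 2×3 = 6 → [3, 11, 8, 6]. Compare to given [3, 10, 8, 6]: they differ at index 1: given 10, correct 11, so answer: No

No. Error at index 1: given 10, correct 11.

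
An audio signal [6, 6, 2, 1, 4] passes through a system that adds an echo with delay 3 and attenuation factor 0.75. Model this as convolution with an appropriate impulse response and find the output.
Direct-path + delayed-attenuated-path model → impulse response h = [1, 0, 0, 0.75] (1 at lag 0, 0.75 at lag 3). Output y[n] = x[n] + 0.75·x[n - 3] (with x[n] = 0 outside 0..4): y[0] = 6 + 0.75×0 = 6; y[1] = 6 + 0.75×0 = 6; y[2] = 2 + 0.75×0 = 2; y[3] = 1 + 0.75×6 = 5.5; y[4] = 4 + 0.75×6 = 8.5; y[5] = 0 + 0.75×2 = 1.5; y[6] = 0 + 0.75×1 = 0.75; y[7] = 0 + 0.75×4 = 3.0. So y = [6, 6, 2, 5.5, 8.5, 1.5, 0.75, 3.0]

[6, 6, 2, 5.5, 8.5, 1.5, 0.75, 3.0]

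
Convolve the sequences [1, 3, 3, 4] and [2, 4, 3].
y[0] = 1×2 = 2; y[1] = 1×4 + 3×2 = 10; y[2] = 1×3 + 3×4 + 3×2 = 21; y[3] = 3×3 + 3×4 + 4×2 = 29; y[4] = 3×3 + 4×4 = 25; y[5] = 4×3 = 12

[2, 10, 21, 29, 25, 12]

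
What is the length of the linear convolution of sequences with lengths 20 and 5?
Linear/full convolution length: m + n - 1 = 20 + 5 - 1 = 24

24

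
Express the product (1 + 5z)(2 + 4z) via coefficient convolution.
Ascending coefficients: a = [1, 5], b = [2, 4]. c[0] = 1×2 = 2; c[1] = 1×4 + 5×2 = 14; c[2] = 5×4 = 20. Result coefficients: [2, 14, 20] → 2 + 14z + 20z^2

2 + 14z + 20z^2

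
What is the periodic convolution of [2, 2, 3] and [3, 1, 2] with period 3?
Use y[k] = Σ_j f[j]·g[(k-j) mod 3]. y[0] = 2×3 + 2×2 + 3×1 = 13; y[1] = 2×1 + 2×3 + 3×2 = 14; y[2] = 2×2 + 2×1 + 3×3 = 15. Result: [13, 14, 15]

[13, 14, 15]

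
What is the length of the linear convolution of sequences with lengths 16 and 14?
Linear/full convolution length: m + n - 1 = 16 + 14 - 1 = 29

29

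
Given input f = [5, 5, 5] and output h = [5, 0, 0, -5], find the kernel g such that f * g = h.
Output length 4 = len(f) + len(g) - 1 ⇒ len(g) = 2. Solve g forward using g[k] = (h[k] - Σ_{i≥1} f[i]·g[k-i]) / f[0]: g[0] = h[0] / f[0] = 5 / 5 = 1; g[1] = (h[1] - 5×1) / f[0] = (0 - 5×1) / 5 = -1. So g = [1, -1]. Forward-check [5, 5, 5] * [1, -1]: h[0] = 5×1 = 5; h[1] = 5×-1 + 5×1 = 0; h[2] = 5×-1 + 5×1 = 0; h[3] = 5×-1 = -5 → [5, 0, 0, -5] ✓

[1, -1]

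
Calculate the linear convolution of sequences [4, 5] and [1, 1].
y[0] = 4×1 = 4; y[1] = 4×1 + 5×1 = 9; y[2] = 5×1 = 5

[4, 9, 5]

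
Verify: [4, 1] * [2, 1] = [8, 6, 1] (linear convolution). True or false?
Recompute linear convolution of [4, 1] and [2, 1]: y[0] = 4×2 = 8; y[1] = 4×1 + 1×2 = 6; y[2] = 1×1 = 1 → [8, 6, 1]. Given [8, 6, 1] matches, so answer: Yes

Yes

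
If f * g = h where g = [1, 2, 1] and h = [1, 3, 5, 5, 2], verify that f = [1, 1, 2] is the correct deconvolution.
Forward-compute [1, 1, 2] * [1, 2, 1]: h[0] = 1×1 = 1; h[1] = 1×2 + 1×1 = 3; h[2] = 1×1 + 1×2 + 2×1 = 5; h[3] = 1×1 + 2×2 = 5; h[4] = 2×1 = 2 → [1, 3, 5, 5, 2]. Matches given h = [1, 3, 5, 5, 2], so verified.

Verified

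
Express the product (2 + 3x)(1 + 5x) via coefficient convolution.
Ascending coefficients: a = [2, 3], b = [1, 5]. c[0] = 2×1 = 2; c[1] = 2×5 + 3×1 = 13; c[2] = 3×5 = 15. Result coefficients: [2, 13, 15] → 2 + 13x + 15x^2

2 + 13x + 15x^2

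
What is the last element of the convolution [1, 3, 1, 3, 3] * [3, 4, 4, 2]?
Use y[k] = Σ_i a[i]·b[k-i] at k=7. y[7] = 3×2 = 6

6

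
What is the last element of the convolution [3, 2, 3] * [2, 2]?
Use y[k] = Σ_i a[i]·b[k-i] at k=3. y[3] = 3×2 = 6

6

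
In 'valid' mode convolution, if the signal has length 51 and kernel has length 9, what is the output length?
'Valid' mode counts only positions where the kernel fully overlaps the signal: m - n + 1 = 51 - 9 + 1 = 43

43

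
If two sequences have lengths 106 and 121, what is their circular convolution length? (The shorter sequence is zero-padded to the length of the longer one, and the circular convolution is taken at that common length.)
Circular convolution (zero-padding the shorter input) has length max(m, n) = max(106, 121) = 121

121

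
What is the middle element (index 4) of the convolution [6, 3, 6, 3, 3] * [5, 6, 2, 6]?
Use y[k] = Σ_i a[i]·b[k-i] at k=4. y[4] = 3×6 + 6×2 + 3×6 + 3×5 = 63

63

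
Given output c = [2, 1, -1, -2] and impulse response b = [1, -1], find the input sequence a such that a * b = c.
Deconvolve c=[2, 1, -1, -2] by b=[1, -1]. Since b[0]=1, solve forward: a[0] = c[0] / 1 = 2; a[1] = (c[1] - 2×-1) / 1 = 3; a[2] = (c[2] - 3×-1) / 1 = 2. So a = [2, 3, 2]. Check by forward convolution: c[0] = 2×1 = 2; c[1] = 2×-1 + 3×1 = 1; c[2] = 3×-1 + 2×1 = -1; c[3] = 2×-1 = -2

[2, 3, 2]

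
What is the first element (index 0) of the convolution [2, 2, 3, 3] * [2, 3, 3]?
Use y[k] = Σ_i a[i]·b[k-i] at k=0. y[0] = 2×2 = 4

4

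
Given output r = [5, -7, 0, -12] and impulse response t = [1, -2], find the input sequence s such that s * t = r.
Deconvolve r=[5, -7, 0, -12] by t=[1, -2]. Since t[0]=1, solve forward: s[0] = r[0] / 1 = 5; s[1] = (r[1] - 5×-2) / 1 = 3; s[2] = (r[2] - 3×-2) / 1 = 6. So s = [5, 3, 6]. Check by forward convolution: r[0] = 5×1 = 5; r[1] = 5×-2 + 3×1 = -7; r[2] = 3×-2 + 6×1 = 0; r[3] = 6×-2 = -12

[5, 3, 6]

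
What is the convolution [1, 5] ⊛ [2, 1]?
y[0] = 1×2 = 2; y[1] = 1×1 + 5×2 = 11; y[2] = 5×1 = 5

[2, 11, 5]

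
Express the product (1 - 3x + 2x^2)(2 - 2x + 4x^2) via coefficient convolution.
Ascending coefficients: a = [1, -3, 2], b = [2, -2, 4]. c[0] = 1×2 = 2; c[1] = 1×-2 + -3×2 = -8; c[2] = 1×4 + -3×-2 + 2×2 = 14; c[3] = -3×4 + 2×-2 = -16; c[4] = 2×4 = 8. Result coefficients: [2, -8, 14, -16, 8] → 2 - 8x + 14x^2 - 16x^3 + 8x^4

2 - 8x + 14x^2 - 16x^3 + 8x^4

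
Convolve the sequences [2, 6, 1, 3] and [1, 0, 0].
y[0] = 2×1 = 2; y[1] = 2×0 + 6×1 = 6; y[2] = 2×0 + 6×0 + 1×1 = 1; y[3] = 6×0 + 1×0 + 3×1 = 3; y[4] = 1×0 + 3×0 = 0; y[5] = 3×0 = 0

[2, 6, 1, 3, 0, 0]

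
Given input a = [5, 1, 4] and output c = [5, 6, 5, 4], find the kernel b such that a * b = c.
Output length 4 = len(a) + len(b) - 1 ⇒ len(b) = 2. Solve b forward using b[k] = (c[k] - Σ_{i≥1} a[i]·b[k-i]) / a[0]: b[0] = c[0] / a[0] = 5 / 5 = 1; b[1] = (c[1] - 1×1) / a[0] = (6 - 1×1) / 5 = 1. So b = [1, 1]. Forward-check [5, 1, 4] * [1, 1]: c[0] = 5×1 = 5; c[1] = 5×1 + 1×1 = 6; c[2] = 1×1 + 4×1 = 5; c[3] = 4×1 = 4 → [5, 6, 5, 4] ✓

[1, 1]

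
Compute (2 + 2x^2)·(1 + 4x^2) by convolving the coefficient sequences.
Ascending coefficients: a = [2, 0, 2], b = [1, 0, 4]. c[0] = 2×1 = 2; c[1] = 2×0 + 0×1 = 0; c[2] = 2×4 + 0×0 + 2×1 = 10; c[3] = 0×4 + 2×0 = 0; c[4] = 2×4 = 8. Result coefficients: [2, 0, 10, 0, 8] → 2 + 10x^2 + 8x^4

2 + 10x^2 + 8x^4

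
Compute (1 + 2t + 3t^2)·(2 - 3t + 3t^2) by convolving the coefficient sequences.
Ascending coefficients: a = [1, 2, 3], b = [2, -3, 3]. c[0] = 1×2 = 2; c[1] = 1×-3 + 2×2 = 1; c[2] = 1×3 + 2×-3 + 3×2 = 3; c[3] = 2×3 + 3×-3 = -3; c[4] = 3×3 = 9. Result coefficients: [2, 1, 3, -3, 9] → 2 + t + 3t^2 - 3t^3 + 9t^4

2 + t + 3t^2 - 3t^3 + 9t^4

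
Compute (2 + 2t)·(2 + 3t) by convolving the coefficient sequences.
Ascending coefficients: a = [2, 2], b = [2, 3]. c[0] = 2×2 = 4; c[1] = 2×3 + 2×2 = 10; c[2] = 2×3 = 6. Result coefficients: [4, 10, 6] → 4 + 10t + 6t^2

4 + 10t + 6t^2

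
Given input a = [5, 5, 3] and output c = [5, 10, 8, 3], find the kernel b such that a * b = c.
Output length 4 = len(a) + len(b) - 1 ⇒ len(b) = 2. Solve b forward using b[k] = (c[k] - Σ_{i≥1} a[i]·b[k-i]) / a[0]: b[0] = c[0] / a[0] = 5 / 5 = 1; b[1] = (c[1] - 5×1) / a[0] = (10 - 5×1) / 5 = 1. So b = [1, 1]. Forward-check [5, 5, 3] * [1, 1]: c[0] = 5×1 = 5; c[1] = 5×1 + 5×1 = 10; c[2] = 5×1 + 3×1 = 8; c[3] = 3×1 = 3 → [5, 10, 8, 3] ✓

[1, 1]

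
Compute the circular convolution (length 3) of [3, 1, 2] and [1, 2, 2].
Use y[k] = Σ_j x[j]·h[(k-j) mod 3]. y[0] = 3×1 + 1×2 + 2×2 = 9; y[1] = 3×2 + 1×1 + 2×2 = 11; y[2] = 3×2 + 1×2 + 2×1 = 10. Result: [9, 11, 10]

[9, 11, 10]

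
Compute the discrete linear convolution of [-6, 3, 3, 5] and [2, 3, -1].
y[0] = -6×2 = -12; y[1] = -6×3 + 3×2 = -12; y[2] = -6×-1 + 3×3 + 3×2 = 21; y[3] = 3×-1 + 3×3 + 5×2 = 16; y[4] = 3×-1 + 5×3 = 12; y[5] = 5×-1 = -5

[-12, -12, 21, 16, 12, -5]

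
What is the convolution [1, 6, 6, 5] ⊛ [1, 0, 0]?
y[0] = 1×1 = 1; y[1] = 1×0 + 6×1 = 6; y[2] = 1×0 + 6×0 + 6×1 = 6; y[3] = 6×0 + 6×0 + 5×1 = 5; y[4] = 6×0 + 5×0 = 0; y[5] = 5×0 = 0

[1, 6, 6, 5, 0, 0]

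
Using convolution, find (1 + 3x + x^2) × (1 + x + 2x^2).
Ascending coefficients: a = [1, 3, 1], b = [1, 1, 2]. c[0] = 1×1 = 1; c[1] = 1×1 + 3×1 = 4; c[2] = 1×2 + 3×1 + 1×1 = 6; c[3] = 3×2 + 1×1 = 7; c[4] = 1×2 = 2. Result coefficients: [1, 4, 6, 7, 2] → 1 + 4x + 6x^2 + 7x^3 + 2x^4

1 + 4x + 6x^2 + 7x^3 + 2x^4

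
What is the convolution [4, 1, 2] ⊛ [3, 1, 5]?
y[0] = 4×3 = 12; y[1] = 4×1 + 1×3 = 7; y[2] = 4×5 + 1×1 + 2×3 = 27; y[3] = 1×5 + 2×1 = 7; y[4] = 2×5 = 10

[12, 7, 27, 7, 10]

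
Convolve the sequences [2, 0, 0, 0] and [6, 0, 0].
y[0] = 2×6 = 12; y[1] = 2×0 + 0×6 = 0; y[2] = 2×0 + 0×0 + 0×6 = 0; y[3] = 0×0 + 0×0 + 0×6 = 0; y[4] = 0×0 + 0×0 = 0; y[5] = 0×0 = 0

[12, 0, 0, 0, 0, 0]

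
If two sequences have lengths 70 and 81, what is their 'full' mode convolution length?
Linear/full convolution length: m + n - 1 = 70 + 81 - 1 = 150

150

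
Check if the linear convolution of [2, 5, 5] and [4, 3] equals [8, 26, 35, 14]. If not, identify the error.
Recompute linear convolution of [2, 5, 5] and [4, 3]: y[0] = 2×4 = 8; y[1] = 2×3 + 5×4 = 26; y[2] = 5×3 + 5×4 = 35; y[3] = 5×3 = 15 → [8, 26, 35, 15]. Compare to given [8, 26, 35, 14]: they differ at index 3: given 14, correct 15, so answer: No

No. Error at index 3: given 14, correct 15.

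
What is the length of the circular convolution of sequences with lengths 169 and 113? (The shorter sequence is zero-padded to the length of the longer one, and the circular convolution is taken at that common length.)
Circular convolution (zero-padding the shorter input) has length max(m, n) = max(169, 113) = 169

169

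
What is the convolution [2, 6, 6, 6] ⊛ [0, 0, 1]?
y[0] = 2×0 = 0; y[1] = 2×0 + 6×0 = 0; y[2] = 2×1 + 6×0 + 6×0 = 2; y[3] = 6×1 + 6×0 + 6×0 = 6; y[4] = 6×1 + 6×0 = 6; y[5] = 6×1 = 6

[0, 0, 2, 6, 6, 6]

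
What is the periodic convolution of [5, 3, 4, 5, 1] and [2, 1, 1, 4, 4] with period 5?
Use y[k] = Σ_j a[j]·b[(k-j) mod 5]. y[0] = 5×2 + 3×4 + 4×4 + 5×1 + 1×1 = 44; y[1] = 5×1 + 3×2 + 4×4 + 5×4 + 1×1 = 48; y[2] = 5×1 + 3×1 + 4×2 + 5×4 + 1×4 = 40; y[3] = 5×4 + 3×1 + 4×1 + 5×2 + 1×4 = 41; y[4] = 5×4 + 3×4 + 4×1 + 5×1 + 1×2 = 43. Result: [44, 48, 40, 41, 43]

[44, 48, 40, 41, 43]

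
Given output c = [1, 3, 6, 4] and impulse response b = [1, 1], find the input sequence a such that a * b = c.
Deconvolve c=[1, 3, 6, 4] by b=[1, 1]. Since b[0]=1, solve forward: a[0] = c[0] / 1 = 1; a[1] = (c[1] - 1×1) / 1 = 2; a[2] = (c[2] - 2×1) / 1 = 4. So a = [1, 2, 4]. Check by forward convolution: c[0] = 1×1 = 1; c[1] = 1×1 + 2×1 = 3; c[2] = 2×1 + 4×1 = 6; c[3] = 4×1 = 4

[1, 2, 4]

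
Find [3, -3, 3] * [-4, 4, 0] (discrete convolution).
y[0] = 3×-4 = -12; y[1] = 3×4 + -3×-4 = 24; y[2] = 3×0 + -3×4 + 3×-4 = -24; y[3] = -3×0 + 3×4 = 12; y[4] = 3×0 = 0

[-12, 24, -24, 12, 0]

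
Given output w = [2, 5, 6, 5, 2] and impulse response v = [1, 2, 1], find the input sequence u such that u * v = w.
Deconvolve w=[2, 5, 6, 5, 2] by v=[1, 2, 1]. Since v[0]=1, solve forward: u[0] = w[0] / 1 = 2; u[1] = (w[1] - 2×2) / 1 = 1; u[2] = (w[2] - 1×2 - 2×1) / 1 = 2. So u = [2, 1, 2]. Check by forward convolution: w[0] = 2×1 = 2; w[1] = 2×2 + 1×1 = 5; w[2] = 2×1 + 1×2 + 2×1 = 6; w[3] = 1×1 + 2×2 = 5; w[4] = 2×1 = 2

[2, 1, 2]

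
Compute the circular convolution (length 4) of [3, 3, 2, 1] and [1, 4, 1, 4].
Use y[k] = Σ_j a[j]·b[(k-j) mod 4]. y[0] = 3×1 + 3×4 + 2×1 + 1×4 = 21; y[1] = 3×4 + 3×1 + 2×4 + 1×1 = 24; y[2] = 3×1 + 3×4 + 2×1 + 1×4 = 21; y[3] = 3×4 + 3×1 + 2×4 + 1×1 = 24. Result: [21, 24, 21, 24]

[21, 24, 21, 24]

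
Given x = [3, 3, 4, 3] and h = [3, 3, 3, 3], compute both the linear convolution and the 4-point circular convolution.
Linear: y_lin[0] = 3×3 = 9; y_lin[1] = 3×3 + 3×3 = 18; y_lin[2] = 3×3 + 3×3 + 4×3 = 30; y_lin[3] = 3×3 + 3×3 + 4×3 + 3×3 = 39; y_lin[4] = 3×3 + 4×3 + 3×3 = 30; y_lin[5] = 4×3 + 3×3 = 21; y_lin[6] = 3×3 = 9 → [9, 18, 30, 39, 30, 21, 9]. Circular (length 4): y[0] = 3×3 + 3×3 + 4×3 + 3×3 = 39; y[1] = 3×3 + 3×3 + 4×3 + 3×3 = 39; y[2] = 3×3 + 3×3 + 4×3 + 3×3 = 39; y[3] = 3×3 + 3×3 + 4×3 + 3×3 = 39 → [39, 39, 39, 39]

Linear: [9, 18, 30, 39, 30, 21, 9], Circular: [39, 39, 39, 39]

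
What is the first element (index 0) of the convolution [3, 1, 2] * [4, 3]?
Use y[k] = Σ_i a[i]·b[k-i] at k=0. y[0] = 3×4 = 12

12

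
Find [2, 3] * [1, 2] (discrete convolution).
y[0] = 2×1 = 2; y[1] = 2×2 + 3×1 = 7; y[2] = 3×2 = 6

[2, 7, 6]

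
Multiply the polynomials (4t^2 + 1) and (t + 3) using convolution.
Ascending coefficients: a = [1, 0, 4], b = [3, 1]. c[0] = 1×3 = 3; c[1] = 1×1 + 0×3 = 1; c[2] = 0×1 + 4×3 = 12; c[3] = 4×1 = 4. Result coefficients: [3, 1, 12, 4] → 4t^3 + 12t^2 + t + 3

4t^3 + 12t^2 + t + 3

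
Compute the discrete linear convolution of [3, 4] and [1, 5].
y[0] = 3×1 = 3; y[1] = 3×5 + 4×1 = 19; y[2] = 4×5 = 20

[3, 19, 20]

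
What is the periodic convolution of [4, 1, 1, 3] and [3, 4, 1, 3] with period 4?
Use y[k] = Σ_j x[j]·h[(k-j) mod 4]. y[0] = 4×3 + 1×3 + 1×1 + 3×4 = 28; y[1] = 4×4 + 1×3 + 1×3 + 3×1 = 25; y[2] = 4×1 + 1×4 + 1×3 + 3×3 = 20; y[3] = 4×3 + 1×1 + 1×4 + 3×3 = 26. Result: [28, 25, 20, 26]

[28, 25, 20, 26]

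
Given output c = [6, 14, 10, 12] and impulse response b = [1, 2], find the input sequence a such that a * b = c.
Deconvolve c=[6, 14, 10, 12] by b=[1, 2]. Since b[0]=1, solve forward: a[0] = c[0] / 1 = 6; a[1] = (c[1] - 6×2) / 1 = 2; a[2] = (c[2] - 2×2) / 1 = 6. So a = [6, 2, 6]. Check by forward convolution: c[0] = 6×1 = 6; c[1] = 6×2 + 2×1 = 14; c[2] = 2×2 + 6×1 = 10; c[3] = 6×2 = 12

[6, 2, 6]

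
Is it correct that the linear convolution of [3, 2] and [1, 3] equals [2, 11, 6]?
Recompute linear convolution of [3, 2] and [1, 3]: y[0] = 3×1 = 3; y[1] = 3×3 + 2×1 = 11; y[2] = 2×3 = 6 → [3, 11, 6]. Compare to given [2, 11, 6]: they differ at index 0: given 2, correct 3, so answer: No

No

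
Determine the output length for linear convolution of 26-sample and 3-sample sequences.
Linear/full convolution length: m + n - 1 = 26 + 3 - 1 = 28

28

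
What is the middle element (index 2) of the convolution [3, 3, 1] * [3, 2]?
Use y[k] = Σ_i a[i]·b[k-i] at k=2. y[2] = 3×2 + 1×3 = 9

9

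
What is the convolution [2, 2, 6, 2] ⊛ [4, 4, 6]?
y[0] = 2×4 = 8; y[1] = 2×4 + 2×4 = 16; y[2] = 2×6 + 2×4 + 6×4 = 44; y[3] = 2×6 + 6×4 + 2×4 = 44; y[4] = 6×6 + 2×4 = 44; y[5] = 2×6 = 12

[8, 16, 44, 44, 44, 12]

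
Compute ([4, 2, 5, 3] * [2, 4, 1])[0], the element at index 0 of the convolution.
Use y[k] = Σ_i a[i]·b[k-i] at k=0. y[0] = 4×2 = 8

8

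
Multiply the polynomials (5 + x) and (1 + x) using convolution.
Ascending coefficients: a = [5, 1], b = [1, 1]. c[0] = 5×1 = 5; c[1] = 5×1 + 1×1 = 6; c[2] = 1×1 = 1. Result coefficients: [5, 6, 1] → 5 + 6x + x^2

5 + 6x + x^2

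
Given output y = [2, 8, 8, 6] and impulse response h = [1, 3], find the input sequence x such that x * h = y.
Deconvolve y=[2, 8, 8, 6] by h=[1, 3]. Since h[0]=1, solve forward: x[0] = y[0] / 1 = 2; x[1] = (y[1] - 2×3) / 1 = 2; x[2] = (y[2] - 2×3) / 1 = 2. So x = [2, 2, 2]. Check by forward convolution: y[0] = 2×1 = 2; y[1] = 2×3 + 2×1 = 8; y[2] = 2×3 + 2×1 = 8; y[3] = 2×3 = 6

[2, 2, 2]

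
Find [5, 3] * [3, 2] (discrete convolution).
y[0] = 5×3 = 15; y[1] = 5×2 + 3×3 = 19; y[2] = 3×2 = 6

[15, 19, 6]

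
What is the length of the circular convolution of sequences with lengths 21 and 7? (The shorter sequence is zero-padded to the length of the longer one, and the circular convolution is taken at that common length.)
Circular convolution (zero-padding the shorter input) has length max(m, n) = max(21, 7) = 21

21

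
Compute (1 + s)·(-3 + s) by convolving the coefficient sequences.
Ascending coefficients: a = [1, 1], b = [-3, 1]. c[0] = 1×-3 = -3; c[1] = 1×1 + 1×-3 = -2; c[2] = 1×1 = 1. Result coefficients: [-3, -2, 1] → -3 - 2s + s^2

-3 - 2s + s^2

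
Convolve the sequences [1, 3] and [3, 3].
y[0] = 1×3 = 3; y[1] = 1×3 + 3×3 = 12; y[2] = 3×3 = 9

[3, 12, 9]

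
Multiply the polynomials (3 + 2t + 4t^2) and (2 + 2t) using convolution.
Ascending coefficients: a = [3, 2, 4], b = [2, 2]. c[0] = 3×2 = 6; c[1] = 3×2 + 2×2 = 10; c[2] = 2×2 + 4×2 = 12; c[3] = 4×2 = 8. Result coefficients: [6, 10, 12, 8] → 6 + 10t + 12t^2 + 8t^3

6 + 10t + 12t^2 + 8t^3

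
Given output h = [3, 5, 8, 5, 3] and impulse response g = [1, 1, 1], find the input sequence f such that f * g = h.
Deconvolve h=[3, 5, 8, 5, 3] by g=[1, 1, 1]. Since g[0]=1, solve forward: f[0] = h[0] / 1 = 3; f[1] = (h[1] - 3×1) / 1 = 2; f[2] = (h[2] - 2×1 - 3×1) / 1 = 3. So f = [3, 2, 3]. Check by forward convolution: h[0] = 3×1 = 3; h[1] = 3×1 + 2×1 = 5; h[2] = 3×1 + 2×1 + 3×1 = 8; h[3] = 2×1 + 3×1 = 5; h[4] = 3×1 = 3

[3, 2, 3]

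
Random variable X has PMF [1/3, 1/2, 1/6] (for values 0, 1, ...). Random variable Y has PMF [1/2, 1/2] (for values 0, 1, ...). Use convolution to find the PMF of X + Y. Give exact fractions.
P(X+Y=k) = Σ_i P(X=i)·P(Y=k-i) — a convolution of [1/3, 1/2, 1/6] and [1/2, 1/2]. P(X+Y=0) = (1/3)×(1/2) = 1/6; P(X+Y=1) = (1/3)×(1/2) + (1/2)×(1/2) = 1/6 + 1/4 = 5/12; P(X+Y=2) = (1/2)×(1/2) + (1/6)×(1/2) = 1/4 + 1/12 = 1/3; P(X+Y=3) = (1/6)×(1/2) = 1/12. PMF: [1/6, 5/12, 1/3, 1/12] (sums to 1 ✓)

[1/6, 5/12, 1/3, 1/12]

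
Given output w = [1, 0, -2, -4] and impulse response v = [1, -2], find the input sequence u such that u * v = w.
Deconvolve w=[1, 0, -2, -4] by v=[1, -2]. Since v[0]=1, solve forward: u[0] = w[0] / 1 = 1; u[1] = (w[1] - 1×-2) / 1 = 2; u[2] = (w[2] - 2×-2) / 1 = 2. So u = [1, 2, 2]. Check by forward convolution: w[0] = 1×1 = 1; w[1] = 1×-2 + 2×1 = 0; w[2] = 2×-2 + 2×1 = -2; w[3] = 2×-2 = -4

[1, 2, 2]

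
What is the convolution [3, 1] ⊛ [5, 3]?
y[0] = 3×5 = 15; y[1] = 3×3 + 1×5 = 14; y[2] = 1×3 = 3

[15, 14, 3]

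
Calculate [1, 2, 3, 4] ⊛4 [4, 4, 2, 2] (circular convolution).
Use y[k] = Σ_j f[j]·g[(k-j) mod 4]. y[0] = 1×4 + 2×2 + 3×2 + 4×4 = 30; y[1] = 1×4 + 2×4 + 3×2 + 4×2 = 26; y[2] = 1×2 + 2×4 + 3×4 + 4×2 = 30; y[3] = 1×2 + 2×2 + 3×4 + 4×4 = 34. Result: [30, 26, 30, 34]

[30, 26, 30, 34]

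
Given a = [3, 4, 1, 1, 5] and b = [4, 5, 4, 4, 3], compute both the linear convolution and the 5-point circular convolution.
Linear: y_lin[0] = 3×4 = 12; y_lin[1] = 3×5 + 4×4 = 31; y_lin[2] = 3×4 + 4×5 + 1×4 = 36; y_lin[3] = 3×4 + 4×4 + 1×5 + 1×4 = 37; y_lin[4] = 3×3 + 4×4 + 1×4 + 1×5 + 5×4 = 54; y_lin[5] = 4×3 + 1×4 + 1×4 + 5×5 = 45; y_lin[6] = 1×3 + 1×4 + 5×4 = 27; y_lin[7] = 1×3 + 5×4 = 23; y_lin[8] = 5×3 = 15 → [12, 31, 36, 37, 54, 45, 27, 23, 15]. Circular (length 5): y[0] = 3×4 + 4×3 + 1×4 + 1×4 + 5×5 = 57; y[1] = 3×5 + 4×4 + 1×3 + 1×4 + 5×4 = 58; y[2] = 3×4 + 4×5 + 1×4 + 1×3 + 5×4 = 59; y[3] = 3×4 + 4×4 + 1×5 + 1×4 + 5×3 = 52; y[4] = 3×3 + 4×4 + 1×4 + 1×5 + 5×4 = 54 → [57, 58, 59, 52, 54]

Linear: [12, 31, 36, 37, 54, 45, 27, 23, 15], Circular: [57, 58, 59, 52, 54]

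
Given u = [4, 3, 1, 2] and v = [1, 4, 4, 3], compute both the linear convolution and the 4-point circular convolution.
Linear: y_lin[0] = 4×1 = 4; y_lin[1] = 4×4 + 3×1 = 19; y_lin[2] = 4×4 + 3×4 + 1×1 = 29; y_lin[3] = 4×3 + 3×4 + 1×4 + 2×1 = 30; y_lin[4] = 3×3 + 1×4 + 2×4 = 21; y_lin[5] = 1×3 + 2×4 = 11; y_lin[6] = 2×3 = 6 → [4, 19, 29, 30, 21, 11, 6]. Circular (length 4): y[0] = 4×1 + 3×3 + 1×4 + 2×4 = 25; y[1] = 4×4 + 3×1 + 1×3 + 2×4 = 30; y[2] = 4×4 + 3×4 + 1×1 + 2×3 = 35; y[3] = 4×3 + 3×4 + 1×4 + 2×1 = 30 → [25, 30, 35, 30]

Linear: [4, 19, 29, 30, 21, 11, 6], Circular: [25, 30, 35, 30]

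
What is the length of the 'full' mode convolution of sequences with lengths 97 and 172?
Linear/full convolution length: m + n - 1 = 97 + 172 - 1 = 268

268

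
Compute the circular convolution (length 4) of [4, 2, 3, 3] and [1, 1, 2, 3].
Use y[k] = Σ_j a[j]·b[(k-j) mod 4]. y[0] = 4×1 + 2×3 + 3×2 + 3×1 = 19; y[1] = 4×1 + 2×1 + 3×3 + 3×2 = 21; y[2] = 4×2 + 2×1 + 3×1 + 3×3 = 22; y[3] = 4×3 + 2×2 + 3×1 + 3×1 = 22. Result: [19, 21, 22, 22]

[19, 21, 22, 22]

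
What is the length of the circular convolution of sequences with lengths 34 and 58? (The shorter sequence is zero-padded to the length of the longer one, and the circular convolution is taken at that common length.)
Circular convolution (zero-padding the shorter input) has length max(m, n) = max(34, 58) = 58

58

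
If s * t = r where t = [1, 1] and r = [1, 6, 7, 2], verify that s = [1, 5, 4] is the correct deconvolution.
Forward-compute [1, 5, 4] * [1, 1]: r[0] = 1×1 = 1; r[1] = 1×1 + 5×1 = 6; r[2] = 5×1 + 4×1 = 9; r[3] = 4×1 = 4 → [1, 6, 9, 4]. Does not match given r = [1, 6, 7, 2].

Not verified. [1, 5, 4] * [1, 1] = [1, 6, 9, 4], which differs from [1, 6, 7, 2] at index 2.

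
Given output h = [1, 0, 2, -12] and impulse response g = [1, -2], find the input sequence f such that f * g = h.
Deconvolve h=[1, 0, 2, -12] by g=[1, -2]. Since g[0]=1, solve forward: f[0] = h[0] / 1 = 1; f[1] = (h[1] - 1×-2) / 1 = 2; f[2] = (h[2] - 2×-2) / 1 = 6. So f = [1, 2, 6]. Check by forward convolution: h[0] = 1×1 = 1; h[1] = 1×-2 + 2×1 = 0; h[2] = 2×-2 + 6×1 = 2; h[3] = 6×-2 = -12

[1, 2, 6]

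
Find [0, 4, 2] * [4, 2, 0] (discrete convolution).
y[0] = 0×4 = 0; y[1] = 0×2 + 4×4 = 16; y[2] = 0×0 + 4×2 + 2×4 = 16; y[3] = 4×0 + 2×2 = 4; y[4] = 2×0 = 0

[0, 16, 16, 4, 0]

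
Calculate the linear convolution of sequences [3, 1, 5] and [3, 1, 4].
y[0] = 3×3 = 9; y[1] = 3×1 + 1×3 = 6; y[2] = 3×4 + 1×1 + 5×3 = 28; y[3] = 1×4 + 5×1 = 9; y[4] = 5×4 = 20

[9, 6, 28, 9, 20]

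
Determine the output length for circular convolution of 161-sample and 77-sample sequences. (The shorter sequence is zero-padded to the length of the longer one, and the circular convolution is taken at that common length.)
Circular convolution (zero-padding the shorter input) has length max(m, n) = max(161, 77) = 161

161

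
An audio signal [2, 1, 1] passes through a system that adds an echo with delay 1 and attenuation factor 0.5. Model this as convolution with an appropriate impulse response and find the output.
Direct-path + delayed-attenuated-path model → impulse response h = [1, 0.5] (1 at lag 0, 0.5 at lag 1). Output y[n] = x[n] + 0.5·x[n - 1] (with x[n] = 0 outside 0..2): y[0] = 2 + 0.5×0 = 2; y[1] = 1 + 0.5×2 = 2.0; y[2] = 1 + 0.5×1 = 1.5; y[3] = 0 + 0.5×1 = 0.5. So y = [2, 2.0, 1.5, 0.5]

[2, 2.0, 1.5, 0.5]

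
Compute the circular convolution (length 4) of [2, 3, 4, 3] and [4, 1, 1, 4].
Use y[k] = Σ_j x[j]·h[(k-j) mod 4]. y[0] = 2×4 + 3×4 + 4×1 + 3×1 = 27; y[1] = 2×1 + 3×4 + 4×4 + 3×1 = 33; y[2] = 2×1 + 3×1 + 4×4 + 3×4 = 33; y[3] = 2×4 + 3×1 + 4×1 + 3×4 = 27. Result: [27, 33, 33, 27]

[27, 33, 33, 27]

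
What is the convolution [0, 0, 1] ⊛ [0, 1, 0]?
y[0] = 0×0 = 0; y[1] = 0×1 + 0×0 = 0; y[2] = 0×0 + 0×1 + 1×0 = 0; y[3] = 0×0 + 1×1 = 1; y[4] = 1×0 = 0

[0, 0, 0, 1, 0]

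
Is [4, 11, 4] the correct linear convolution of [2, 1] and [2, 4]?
Recompute linear convolution of [2, 1] and [2, 4]: y[0] = 2×2 = 4; y[1] = 2×4 + 1×2 = 10; y[2] = 1×4 = 4 → [4, 10, 4]. Compare to given [4, 11, 4]: they differ at index 1: given 11, correct 10, so answer: No

No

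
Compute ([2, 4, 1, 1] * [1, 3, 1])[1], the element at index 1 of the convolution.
Use y[k] = Σ_i a[i]·b[k-i] at k=1. y[1] = 2×3 + 4×1 = 10

10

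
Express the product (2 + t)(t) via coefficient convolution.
Ascending coefficients: a = [2, 1], b = [0, 1]. c[0] = 2×0 = 0; c[1] = 2×1 + 1×0 = 2; c[2] = 1×1 = 1. Result coefficients: [0, 2, 1] → 2t + t^2

2t + t^2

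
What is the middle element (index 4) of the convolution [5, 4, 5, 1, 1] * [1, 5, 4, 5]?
Use y[k] = Σ_i a[i]·b[k-i] at k=4. y[4] = 4×5 + 5×4 + 1×5 + 1×1 = 46

46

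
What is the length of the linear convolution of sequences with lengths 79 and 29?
Linear/full convolution length: m + n - 1 = 79 + 29 - 1 = 107

107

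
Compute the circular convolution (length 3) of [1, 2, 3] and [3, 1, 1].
Use y[k] = Σ_j f[j]·g[(k-j) mod 3]. y[0] = 1×3 + 2×1 + 3×1 = 8; y[1] = 1×1 + 2×3 + 3×1 = 10; y[2] = 1×1 + 2×1 + 3×3 = 12. Result: [8, 10, 12]

[8, 10, 12]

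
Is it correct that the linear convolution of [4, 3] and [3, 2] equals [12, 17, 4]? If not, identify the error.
Recompute linear convolution of [4, 3] and [3, 2]: y[0] = 4×3 = 12; y[1] = 4×2 + 3×3 = 17; y[2] = 3×2 = 6 → [12, 17, 6]. Compare to given [12, 17, 4]: they differ at index 2: given 4, correct 6, so answer: No

No. Error at index 2: given 4, correct 6.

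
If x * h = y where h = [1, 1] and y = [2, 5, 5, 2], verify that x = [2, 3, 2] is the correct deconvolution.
Forward-compute [2, 3, 2] * [1, 1]: y[0] = 2×1 = 2; y[1] = 2×1 + 3×1 = 5; y[2] = 3×1 + 2×1 = 5; y[3] = 2×1 = 2 → [2, 5, 5, 2]. Matches given y = [2, 5, 5, 2], so verified.

Verified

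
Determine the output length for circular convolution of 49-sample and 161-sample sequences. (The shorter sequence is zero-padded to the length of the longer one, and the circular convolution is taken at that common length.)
Circular convolution (zero-padding the shorter input) has length max(m, n) = max(49, 161) = 161

161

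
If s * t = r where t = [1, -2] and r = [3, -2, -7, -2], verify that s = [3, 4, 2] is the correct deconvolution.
Forward-compute [3, 4, 2] * [1, -2]: r[0] = 3×1 = 3; r[1] = 3×-2 + 4×1 = -2; r[2] = 4×-2 + 2×1 = -6; r[3] = 2×-2 = -4 → [3, -2, -6, -4]. Does not match given r = [3, -2, -7, -2].

Not verified. [3, 4, 2] * [1, -2] = [3, -2, -6, -4], which differs from [3, -2, -7, -2] at index 2.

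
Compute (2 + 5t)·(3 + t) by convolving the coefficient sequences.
Ascending coefficients: a = [2, 5], b = [3, 1]. c[0] = 2×3 = 6; c[1] = 2×1 + 5×3 = 17; c[2] = 5×1 = 5. Result coefficients: [6, 17, 5] → 6 + 17t + 5t^2

6 + 17t + 5t^2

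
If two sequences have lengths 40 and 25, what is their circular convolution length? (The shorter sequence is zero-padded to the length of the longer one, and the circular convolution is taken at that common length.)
Circular convolution (zero-padding the shorter input) has length max(m, n) = max(40, 25) = 40

40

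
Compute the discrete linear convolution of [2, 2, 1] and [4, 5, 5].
y[0] = 2×4 = 8; y[1] = 2×5 + 2×4 = 18; y[2] = 2×5 + 2×5 + 1×4 = 24; y[3] = 2×5 + 1×5 = 15; y[4] = 1×5 = 5

[8, 18, 24, 15, 5]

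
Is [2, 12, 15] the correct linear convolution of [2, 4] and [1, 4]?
Recompute linear convolution of [2, 4] and [1, 4]: y[0] = 2×1 = 2; y[1] = 2×4 + 4×1 = 12; y[2] = 4×4 = 16 → [2, 12, 16]. Compare to given [2, 12, 15]: they differ at index 2: given 15, correct 16, so answer: No

No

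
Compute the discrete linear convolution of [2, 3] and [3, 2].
y[0] = 2×3 = 6; y[1] = 2×2 + 3×3 = 13; y[2] = 3×2 = 6

[6, 13, 6]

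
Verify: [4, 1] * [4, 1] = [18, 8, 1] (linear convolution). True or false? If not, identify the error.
Recompute linear convolution of [4, 1] and [4, 1]: y[0] = 4×4 = 16; y[1] = 4×1 + 1×4 = 8; y[2] = 1×1 = 1 → [16, 8, 1]. Compare to given [18, 8, 1]: they differ at index 0: given 18, correct 16, so answer: No

No. Error at index 0: given 18, correct 16.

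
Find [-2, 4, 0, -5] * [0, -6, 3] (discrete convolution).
y[0] = -2×0 = 0; y[1] = -2×-6 + 4×0 = 12; y[2] = -2×3 + 4×-6 + 0×0 = -30; y[3] = 4×3 + 0×-6 + -5×0 = 12; y[4] = 0×3 + -5×-6 = 30; y[5] = -5×3 = -15

[0, 12, -30, 12, 30, -15]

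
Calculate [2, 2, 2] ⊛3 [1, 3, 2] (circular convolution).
Use y[k] = Σ_j s[j]·t[(k-j) mod 3]. y[0] = 2×1 + 2×2 + 2×3 = 12; y[1] = 2×3 + 2×1 + 2×2 = 12; y[2] = 2×2 + 2×3 + 2×1 = 12. Result: [12, 12, 12]

[12, 12, 12]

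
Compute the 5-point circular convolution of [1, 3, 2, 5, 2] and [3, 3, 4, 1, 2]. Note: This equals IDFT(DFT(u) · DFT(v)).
Either evaluate y[k] = Σ_j u[j]·v[(k-j) mod 5] directly, or use IDFT(DFT(u) · DFT(v)). y[0] = 1×3 + 3×2 + 2×1 + 5×4 + 2×3 = 37; y[1] = 1×3 + 3×3 + 2×2 + 5×1 + 2×4 = 29; y[2] = 1×4 + 3×3 + 2×3 + 5×2 + 2×1 = 31; y[3] = 1×1 + 3×4 + 2×3 + 5×3 + 2×2 = 38; y[4] = 1×2 + 3×1 + 2×4 + 5×3 + 2×3 = 34. Result: [37, 29, 31, 38, 34]

[37, 29, 31, 38, 34]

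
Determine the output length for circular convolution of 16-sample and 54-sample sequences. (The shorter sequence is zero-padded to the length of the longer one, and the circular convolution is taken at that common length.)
Circular convolution (zero-padding the shorter input) has length max(m, n) = max(16, 54) = 54

54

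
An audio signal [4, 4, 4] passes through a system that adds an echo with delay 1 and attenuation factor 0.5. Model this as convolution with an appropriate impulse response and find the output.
Direct-path + delayed-attenuated-path model → impulse response h = [1, 0.5] (1 at lag 0, 0.5 at lag 1). Output y[n] = x[n] + 0.5·x[n - 1] (with x[n] = 0 outside 0..2): y[0] = 4 + 0.5×0 = 4; y[1] = 4 + 0.5×4 = 6.0; y[2] = 4 + 0.5×4 = 6.0; y[3] = 0 + 0.5×4 = 2.0. So y = [4, 6.0, 6.0, 2.0]

[4, 6.0, 6.0, 2.0]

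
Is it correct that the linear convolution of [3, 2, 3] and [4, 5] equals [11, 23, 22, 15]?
Recompute linear convolution of [3, 2, 3] and [4, 5]: y[0] = 3×4 = 12; y[1] = 3×5 + 2×4 = 23; y[2] = 2×5 + 3×4 = 22; y[3] = 3×5 = 15 → [12, 23, 22, 15]. Compare to given [11, 23, 22, 15]: they differ at index 0: given 11, correct 12, so answer: No

No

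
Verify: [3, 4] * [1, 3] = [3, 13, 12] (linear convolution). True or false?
Recompute linear convolution of [3, 4] and [1, 3]: y[0] = 3×1 = 3; y[1] = 3×3 + 4×1 = 13; y[2] = 4×3 = 12 → [3, 13, 12]. Given [3, 13, 12] matches, so answer: Yes

Yes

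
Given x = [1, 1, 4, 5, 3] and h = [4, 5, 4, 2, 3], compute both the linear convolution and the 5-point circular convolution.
Linear: y_lin[0] = 1×4 = 4; y_lin[1] = 1×5 + 1×4 = 9; y_lin[2] = 1×4 + 1×5 + 4×4 = 25; y_lin[3] = 1×2 + 1×4 + 4×5 + 5×4 = 46; y_lin[4] = 1×3 + 1×2 + 4×4 + 5×5 + 3×4 = 58; y_lin[5] = 1×3 + 4×2 + 5×4 + 3×5 = 46; y_lin[6] = 4×3 + 5×2 + 3×4 = 34; y_lin[7] = 5×3 + 3×2 = 21; y_lin[8] = 3×3 = 9 → [4, 9, 25, 46, 58, 46, 34, 21, 9]. Circular (length 5): y[0] = 1×4 + 1×3 + 4×2 + 5×4 + 3×5 = 50; y[1] = 1×5 + 1×4 + 4×3 + 5×2 + 3×4 = 43; y[2] = 1×4 + 1×5 + 4×4 + 5×3 + 3×2 = 46; y[3] = 1×2 + 1×4 + 4×5 + 5×4 + 3×3 = 55; y[4] = 1×3 + 1×2 + 4×4 + 5×5 + 3×4 = 58 → [50, 43, 46, 55, 58]

Linear: [4, 9, 25, 46, 58, 46, 34, 21, 9], Circular: [50, 43, 46, 55, 58]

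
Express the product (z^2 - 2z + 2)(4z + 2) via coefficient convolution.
Ascending coefficients: a = [2, -2, 1], b = [2, 4]. c[0] = 2×2 = 4; c[1] = 2×4 + -2×2 = 4; c[2] = -2×4 + 1×2 = -6; c[3] = 1×4 = 4. Result coefficients: [4, 4, -6, 4] → 4z^3 - 6z^2 + 4z + 4

4z^3 - 6z^2 + 4z + 4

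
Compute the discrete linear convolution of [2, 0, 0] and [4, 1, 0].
y[0] = 2×4 = 8; y[1] = 2×1 + 0×4 = 2; y[2] = 2×0 + 0×1 + 0×4 = 0; y[3] = 0×0 + 0×1 = 0; y[4] = 0×0 = 0

[8, 2, 0, 0, 0]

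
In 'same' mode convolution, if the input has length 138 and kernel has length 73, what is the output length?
'Same' mode returns an output with the same length as the input: 138

138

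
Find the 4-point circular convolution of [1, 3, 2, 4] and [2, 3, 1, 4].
Use y[k] = Σ_j s[j]·t[(k-j) mod 4]. y[0] = 1×2 + 3×4 + 2×1 + 4×3 = 28; y[1] = 1×3 + 3×2 + 2×4 + 4×1 = 21; y[2] = 1×1 + 3×3 + 2×2 + 4×4 = 30; y[3] = 1×4 + 3×1 + 2×3 + 4×2 = 21. Result: [28, 21, 30, 21]

[28, 21, 30, 21]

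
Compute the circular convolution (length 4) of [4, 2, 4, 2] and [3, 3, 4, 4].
Use y[k] = Σ_j x[j]·h[(k-j) mod 4]. y[0] = 4×3 + 2×4 + 4×4 + 2×3 = 42; y[1] = 4×3 + 2×3 + 4×4 + 2×4 = 42; y[2] = 4×4 + 2×3 + 4×3 + 2×4 = 42; y[3] = 4×4 + 2×4 + 4×3 + 2×3 = 42. Result: [42, 42, 42, 42]

[42, 42, 42, 42]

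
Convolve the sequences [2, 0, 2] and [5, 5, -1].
y[0] = 2×5 = 10; y[1] = 2×5 + 0×5 = 10; y[2] = 2×-1 + 0×5 + 2×5 = 8; y[3] = 0×-1 + 2×5 = 10; y[4] = 2×-1 = -2

[10, 10, 8, 10, -2]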